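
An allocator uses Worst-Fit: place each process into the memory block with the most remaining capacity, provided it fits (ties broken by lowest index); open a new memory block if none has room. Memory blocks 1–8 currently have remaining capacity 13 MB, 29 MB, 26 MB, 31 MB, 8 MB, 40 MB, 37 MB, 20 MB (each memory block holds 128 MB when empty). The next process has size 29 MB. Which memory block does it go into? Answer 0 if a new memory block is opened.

6

Memory blocks with room: memory block 2 (29 MB), memory block 4 (31 MB), memory block 6 (40 MB), memory block 7 (37 MB).
Most room is memory block 6 with 40 MB free.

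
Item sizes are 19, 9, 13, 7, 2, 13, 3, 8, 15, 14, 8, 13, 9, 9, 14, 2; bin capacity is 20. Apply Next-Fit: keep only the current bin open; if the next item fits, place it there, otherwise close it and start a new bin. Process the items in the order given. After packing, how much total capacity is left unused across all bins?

bin 1: place 19, 1 left
bin 2: place 9, 11 left
bin 3: place 13, 7 left
bin 3: place 7, 0 left
bin 4: place 2, 18 left
bin 4: place 13, 5 left
bin 4: place 3, 2 left
bin 5: place 8, 12 left
bin 6: place 15, 5 left
bin 7: place 14, 6 left
bin 8: place 8, 12 left
bin 9: place 13, 7 left
bin 10: place 9, 11 left
bin 10: place 9, 2 left
bin 11: place 14, 6 left
bin 11: place 2, 4 left
11 bins × 20 = 220; used 158; unused 62.

62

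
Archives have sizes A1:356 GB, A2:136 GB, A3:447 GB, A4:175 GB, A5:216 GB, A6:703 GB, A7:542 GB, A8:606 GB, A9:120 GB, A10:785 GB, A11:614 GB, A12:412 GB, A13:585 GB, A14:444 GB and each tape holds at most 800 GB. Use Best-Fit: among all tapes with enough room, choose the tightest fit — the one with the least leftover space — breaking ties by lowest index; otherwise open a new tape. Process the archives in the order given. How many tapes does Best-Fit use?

10

Put A1 (356 GB) in tape 1; 444 GB remain.
Put A2 (136 GB) in tape 1; 308 GB remain.
Put A3 (447 GB) in tape 2; 353 GB remain.
Put A4 (175 GB) in tape 1; 133 GB remain.
Put A5 (216 GB) in tape 2; 137 GB remain.
Put A6 (703 GB) in tape 3; 97 GB remain.
Put A7 (542 GB) in tape 4; 258 GB remain.
Put A8 (606 GB) in tape 5; 194 GB remain.
Put A9 (120 GB) in tape 1; 13 GB remain.
Put A10 (785 GB) in tape 6; 15 GB remain.
Put A11 (614 GB) in tape 7; 186 GB remain.
Put A12 (412 GB) in tape 8; 388 GB remain.
Put A13 (585 GB) in tape 9; 215 GB remain.
Put A14 (444 GB) in tape 10; 356 GB remain.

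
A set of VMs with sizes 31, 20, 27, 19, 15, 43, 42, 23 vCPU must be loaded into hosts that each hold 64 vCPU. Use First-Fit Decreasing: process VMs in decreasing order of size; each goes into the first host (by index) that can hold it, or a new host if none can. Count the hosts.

Sorted descending: 43, 42, 31, 27, 23, 20, 19, 15.
43 vCPU → host 1 (remaining 21 vCPU)
42 vCPU → host 2 (remaining 22 vCPU)
31 vCPU → host 3 (remaining 33 vCPU)
27 vCPU → host 3 (remaining 6 vCPU)
23 vCPU → host 4 (remaining 41 vCPU)
20 vCPU → host 1 (remaining 1 vCPU)
19 vCPU → host 2 (remaining 3 vCPU)
15 vCPU → host 4 (remaining 26 vCPU)
Final hosts: [43,20] [42,19] [31,27] [23,15].

4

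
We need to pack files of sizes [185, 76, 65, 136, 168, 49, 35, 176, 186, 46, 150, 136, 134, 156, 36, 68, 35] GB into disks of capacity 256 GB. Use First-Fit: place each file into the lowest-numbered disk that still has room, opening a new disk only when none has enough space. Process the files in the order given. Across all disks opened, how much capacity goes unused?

467

Put 185 GB in disk 1; 71 GB remain.
Put 76 GB in disk 2; 180 GB remain.
Put 65 GB in disk 1; 6 GB remain.
Put 136 GB in disk 2; 44 GB remain.
Put 168 GB in disk 3; 88 GB remain.
Put 49 GB in disk 3; 39 GB remain.
Put 35 GB in disk 2; 9 GB remain.
Put 176 GB in disk 4; 80 GB remain.
Put 186 GB in disk 5; 70 GB remain.
Put 46 GB in disk 4; 34 GB remain.
Put 150 GB in disk 6; 106 GB remain.
Put 136 GB in disk 7; 120 GB remain.
Put 134 GB in disk 8; 122 GB remain.
Put 156 GB in disk 9; 100 GB remain.
Put 36 GB in disk 3; 3 GB remain.
Put 68 GB in disk 5; 2 GB remain.
Put 35 GB in disk 6; 71 GB remain.
9 disks × 256 GB = 2304 GB; used 1837 GB; unused 467 GB.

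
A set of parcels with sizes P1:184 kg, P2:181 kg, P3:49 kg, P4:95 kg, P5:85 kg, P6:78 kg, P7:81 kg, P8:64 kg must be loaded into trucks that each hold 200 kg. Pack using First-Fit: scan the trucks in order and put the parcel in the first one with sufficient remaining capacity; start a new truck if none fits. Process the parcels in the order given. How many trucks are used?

5

P1 (184 kg) → truck 1 (remaining 16 kg)
P2 (181 kg) → truck 2 (remaining 19 kg)
P3 (49 kg) → truck 3 (remaining 151 kg)
P4 (95 kg) → truck 3 (remaining 56 kg)
P5 (85 kg) → truck 4 (remaining 115 kg)
P6 (78 kg) → truck 4 (remaining 37 kg)
P7 (81 kg) → truck 5 (remaining 119 kg)
P8 (64 kg) → truck 5 (remaining 55 kg)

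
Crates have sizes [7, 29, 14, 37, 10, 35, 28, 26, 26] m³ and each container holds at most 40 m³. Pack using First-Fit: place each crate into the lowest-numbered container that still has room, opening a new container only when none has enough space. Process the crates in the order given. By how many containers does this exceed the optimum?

1

First-Fit: [7,29] [14,10] [37] [35] [28] [26] [26] → 7 containers.
Total size 212 m³; any packing needs at least ⌈212/40⌉ = 6 containers.
An optimal packing achieves that bound: [37] [35] [29,10] [28,7] [26,14] [26] → 6 containers.
Excess: 7 − 6 = 1.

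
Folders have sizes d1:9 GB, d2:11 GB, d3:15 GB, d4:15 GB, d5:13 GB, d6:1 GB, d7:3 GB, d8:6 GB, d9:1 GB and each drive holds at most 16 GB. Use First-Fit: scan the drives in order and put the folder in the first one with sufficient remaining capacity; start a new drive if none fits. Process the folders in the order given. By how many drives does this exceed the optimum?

1

First-Fit: [9,1,3,1] [11] [15] [15] [13] [6] → 6 drives.
Total size 74 GB; any packing needs at least ⌈74/16⌉ = 5 drives.
An optimal packing achieves that bound: [15,1] [15,1] [13,3] [11] [9,6] → 5 drives.
Excess: 6 − 5 = 1.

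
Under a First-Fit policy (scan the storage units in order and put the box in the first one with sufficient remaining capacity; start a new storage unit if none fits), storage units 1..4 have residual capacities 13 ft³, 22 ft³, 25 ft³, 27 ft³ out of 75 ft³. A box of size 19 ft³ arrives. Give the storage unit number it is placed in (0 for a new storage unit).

Storage units with room: storage unit 2 (22 ft³), storage unit 3 (25 ft³), storage unit 4 (27 ft³).
The first with room is storage unit 2.

2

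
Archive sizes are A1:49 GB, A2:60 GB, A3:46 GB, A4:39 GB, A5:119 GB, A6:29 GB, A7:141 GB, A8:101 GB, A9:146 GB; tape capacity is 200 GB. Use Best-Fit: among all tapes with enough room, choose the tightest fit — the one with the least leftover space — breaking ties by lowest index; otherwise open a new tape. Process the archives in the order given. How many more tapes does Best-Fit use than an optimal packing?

Best-Fit: [49,60,46,39] [119,29] [141] [101] [146] → 5 tapes.
Total size 730 GB; any packing needs at least ⌈730/200⌉ = 4 tapes.
An optimal packing achieves that bound: [146,49] [141,46] [119,60] [101,39,29] → 4 tapes.
Excess: 5 − 4 = 1.

1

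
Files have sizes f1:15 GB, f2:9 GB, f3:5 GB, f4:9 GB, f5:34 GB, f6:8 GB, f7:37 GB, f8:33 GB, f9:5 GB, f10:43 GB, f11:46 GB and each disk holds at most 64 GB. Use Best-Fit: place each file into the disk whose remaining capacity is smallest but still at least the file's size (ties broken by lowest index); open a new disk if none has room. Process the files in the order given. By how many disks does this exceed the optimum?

1

Best-Fit: [15,9,5,9,8,5] [34] [37] [33] [43] [46] → 6 disks.
5 files exceed 32 GB (half the capacity), and no two of those can share a disk, so at least 5 disks are needed.
An optimal packing achieves that bound: [46,15] [43,9,9] [37,8,5,5] [34] [33] → 5 disks.
Excess: 6 − 5 = 1.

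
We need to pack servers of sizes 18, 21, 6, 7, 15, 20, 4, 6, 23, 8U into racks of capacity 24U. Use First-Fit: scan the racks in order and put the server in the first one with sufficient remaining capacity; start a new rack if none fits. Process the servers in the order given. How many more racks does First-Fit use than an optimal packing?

0

First-Fit: [18,6] [21] [7,15] [20,4] [6,8] [23] → 6 racks.
Total size 128U; any packing needs at least ⌈128/24⌉ = 6 racks.
So 6 is already optimal.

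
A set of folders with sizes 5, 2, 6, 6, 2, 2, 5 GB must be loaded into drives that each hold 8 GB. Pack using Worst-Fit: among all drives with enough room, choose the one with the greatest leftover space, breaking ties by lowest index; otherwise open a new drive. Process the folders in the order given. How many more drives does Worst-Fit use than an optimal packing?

0

Worst-Fit: [5,2] [6,2] [6,2] [5] → 4 drives.
Total size 28 GB; any packing needs at least ⌈28/8⌉ = 4 drives.
So 4 is already optimal.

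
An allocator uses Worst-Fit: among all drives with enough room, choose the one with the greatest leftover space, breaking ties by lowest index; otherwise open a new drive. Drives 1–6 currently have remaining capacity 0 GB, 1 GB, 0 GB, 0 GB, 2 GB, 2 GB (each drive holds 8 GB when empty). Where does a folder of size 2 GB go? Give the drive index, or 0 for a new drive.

Drives with room: drive 5 (2 GB), drive 6 (2 GB).
Most room is drive 5 with 2 GB free.

5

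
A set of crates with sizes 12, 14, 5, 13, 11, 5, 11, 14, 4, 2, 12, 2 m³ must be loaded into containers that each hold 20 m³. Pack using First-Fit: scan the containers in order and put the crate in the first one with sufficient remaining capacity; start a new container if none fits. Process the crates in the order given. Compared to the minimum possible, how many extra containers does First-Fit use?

0

First-Fit: [12,5,2] [14,5] [13,4,2] [11] [11] [14] [12] → 7 containers.
7 crates exceed 10 m³ (half the capacity), and no two of those can share a container, so at least 7 containers are needed.
So 7 is already optimal.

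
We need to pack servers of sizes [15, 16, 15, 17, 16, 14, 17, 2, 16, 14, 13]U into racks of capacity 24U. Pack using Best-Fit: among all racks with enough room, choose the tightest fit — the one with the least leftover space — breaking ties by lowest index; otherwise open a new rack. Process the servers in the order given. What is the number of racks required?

10

rack 1: place 15U, 9U left
rack 2: place 16U, 8U left
rack 3: place 15U, 9U left
rack 4: place 17U, 7U left
rack 5: place 16U, 8U left
rack 6: place 14U, 10U left
rack 7: place 17U, 7U left
rack 4: place 2U, 5U left
rack 8: place 16U, 8U left
rack 9: place 14U, 10U left
rack 10: place 13U, 11U left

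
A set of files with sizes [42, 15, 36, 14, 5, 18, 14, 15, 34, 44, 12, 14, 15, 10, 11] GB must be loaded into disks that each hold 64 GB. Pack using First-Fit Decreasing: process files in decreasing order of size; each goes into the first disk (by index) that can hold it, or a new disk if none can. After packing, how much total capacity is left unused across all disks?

Sorted descending: 44, 42, 36, 34, 18, 15, 15, 15, 14, 14, 14, 12, 11, 10, 5.
44 GB → disk 1 (remaining 20 GB)
42 GB → disk 2 (remaining 22 GB)
36 GB → disk 3 (remaining 28 GB)
34 GB → disk 4 (remaining 30 GB)
18 GB → disk 1 (remaining 2 GB)
15 GB → disk 2 (remaining 7 GB)
15 GB → disk 3 (remaining 13 GB)
15 GB → disk 4 (remaining 15 GB)
14 GB → disk 4 (remaining 1 GB)
14 GB → disk 5 (remaining 50 GB)
14 GB → disk 5 (remaining 36 GB)
12 GB → disk 3 (remaining 1 GB)
11 GB → disk 5 (remaining 25 GB)
10 GB → disk 5 (remaining 15 GB)
5 GB → disk 2 (remaining 2 GB)
5 disks × 64 GB = 320 GB; used 299 GB; unused 21 GB.

21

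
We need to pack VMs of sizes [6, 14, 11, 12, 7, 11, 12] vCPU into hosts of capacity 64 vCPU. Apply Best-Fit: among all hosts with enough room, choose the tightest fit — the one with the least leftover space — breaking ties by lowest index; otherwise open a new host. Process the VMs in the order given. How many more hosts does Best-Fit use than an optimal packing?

0

Best-Fit: [6,14,11,12,7,11] [12] → 2 hosts.
Total size 73 vCPU; any packing needs at least ⌈73/64⌉ = 2 hosts.
So 2 is already optimal.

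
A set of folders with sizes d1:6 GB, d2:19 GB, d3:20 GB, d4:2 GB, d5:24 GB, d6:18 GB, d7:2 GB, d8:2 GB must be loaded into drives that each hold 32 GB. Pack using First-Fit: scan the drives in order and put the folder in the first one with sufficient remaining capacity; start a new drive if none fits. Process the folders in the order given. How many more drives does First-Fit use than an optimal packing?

0

First-Fit: [6,19,2,2,2] [20] [24] [18] → 4 drives.
4 folders exceed 16 GB (half the capacity), and no two of those can share a drive, so at least 4 drives are needed.
So 4 is already optimal.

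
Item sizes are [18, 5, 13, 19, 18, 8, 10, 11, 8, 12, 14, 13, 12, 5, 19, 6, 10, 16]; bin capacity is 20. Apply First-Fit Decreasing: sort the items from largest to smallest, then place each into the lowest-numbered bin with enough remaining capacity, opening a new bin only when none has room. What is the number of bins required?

Sorted descending: 19, 19, 18, 18, 16, 14, 13, 13, 12, 12, 11, 10, 10, 8, 8, 6, 5, 5.
19 → bin 1 (remaining 1)
19 → bin 2 (remaining 1)
18 → bin 3 (remaining 2)
18 → bin 4 (remaining 2)
16 → bin 5 (remaining 4)
14 → bin 6 (remaining 6)
13 → bin 7 (remaining 7)
13 → bin 8 (remaining 7)
12 → bin 9 (remaining 8)
12 → bin 10 (remaining 8)
11 → bin 11 (remaining 9)
10 → bin 12 (remaining 10)
10 → bin 12 (remaining 0)
8 → bin 9 (remaining 0)
8 → bin 10 (remaining 0)
6 → bin 6 (remaining 0)
5 → bin 7 (remaining 2)
5 → bin 8 (remaining 2)
Final bins: [19] [19] [18] [18] [16] [14,6] [13,5] [13,5] [12,8] [12,8] [11] [10,10].

12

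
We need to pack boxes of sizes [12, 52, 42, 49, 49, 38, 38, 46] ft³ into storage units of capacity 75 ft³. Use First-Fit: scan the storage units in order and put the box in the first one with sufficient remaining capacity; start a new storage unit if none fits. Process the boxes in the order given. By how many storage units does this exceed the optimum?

First-Fit: [12,52] [42] [49] [49] [38] [38] [46] → 7 storage units.
7 boxes exceed 37.5 ft³ (half the capacity), and no two of those can share a storage unit, so at least 7 storage units are needed.
So 7 is already optimal.

0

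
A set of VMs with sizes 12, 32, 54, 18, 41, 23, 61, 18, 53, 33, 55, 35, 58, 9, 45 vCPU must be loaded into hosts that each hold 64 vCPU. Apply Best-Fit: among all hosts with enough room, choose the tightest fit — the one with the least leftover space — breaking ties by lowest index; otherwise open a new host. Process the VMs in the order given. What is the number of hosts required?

10

host 1: place 12 vCPU, 52 vCPU left
host 1: place 32 vCPU, 20 vCPU left
host 2: place 54 vCPU, 10 vCPU left
host 1: place 18 vCPU, 2 vCPU left
host 3: place 41 vCPU, 23 vCPU left
host 3: place 23 vCPU, 0 vCPU left
host 4: place 61 vCPU, 3 vCPU left
host 5: place 18 vCPU, 46 vCPU left
host 6: place 53 vCPU, 11 vCPU left
host 5: place 33 vCPU, 13 vCPU left
host 7: place 55 vCPU, 9 vCPU left
host 8: place 35 vCPU, 29 vCPU left
host 9: place 58 vCPU, 6 vCPU left
host 7: place 9 vCPU, 0 vCPU left
host 10: place 45 vCPU, 19 vCPU left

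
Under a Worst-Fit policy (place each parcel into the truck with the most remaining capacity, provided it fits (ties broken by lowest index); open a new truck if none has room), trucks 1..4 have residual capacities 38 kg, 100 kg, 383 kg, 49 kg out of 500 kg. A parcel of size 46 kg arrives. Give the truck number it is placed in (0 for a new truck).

Trucks with room: truck 2 (100 kg), truck 3 (383 kg), truck 4 (49 kg).
Most room is truck 3 with 383 kg free.

3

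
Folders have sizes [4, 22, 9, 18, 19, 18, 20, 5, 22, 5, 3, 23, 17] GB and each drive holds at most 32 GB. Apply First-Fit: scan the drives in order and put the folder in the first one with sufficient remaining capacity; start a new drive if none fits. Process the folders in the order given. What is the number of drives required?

drive 1: place 4 GB, 28 GB left
drive 1: place 22 GB, 6 GB left
drive 2: place 9 GB, 23 GB left
drive 2: place 18 GB, 5 GB left
drive 3: place 19 GB, 13 GB left
drive 4: place 18 GB, 14 GB left
drive 5: place 20 GB, 12 GB left
drive 1: place 5 GB, 1 GB left
drive 6: place 22 GB, 10 GB left
drive 2: place 5 GB, 0 GB left
drive 3: place 3 GB, 10 GB left
drive 7: place 23 GB, 9 GB left
drive 8: place 17 GB, 15 GB left

8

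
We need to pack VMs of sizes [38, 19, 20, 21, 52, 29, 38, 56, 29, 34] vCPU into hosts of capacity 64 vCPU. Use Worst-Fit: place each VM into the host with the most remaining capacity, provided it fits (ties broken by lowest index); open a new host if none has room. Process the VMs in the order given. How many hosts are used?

7

Put 38 vCPU in host 1; 26 vCPU remain.
Put 19 vCPU in host 1; 7 vCPU remain.
Put 20 vCPU in host 2; 44 vCPU remain.
Put 21 vCPU in host 2; 23 vCPU remain.
Put 52 vCPU in host 3; 12 vCPU remain.
Put 29 vCPU in host 4; 35 vCPU remain.
Put 38 vCPU in host 5; 26 vCPU remain.
Put 56 vCPU in host 6; 8 vCPU remain.
Put 29 vCPU in host 4; 6 vCPU remain.
Put 34 vCPU in host 7; 30 vCPU remain.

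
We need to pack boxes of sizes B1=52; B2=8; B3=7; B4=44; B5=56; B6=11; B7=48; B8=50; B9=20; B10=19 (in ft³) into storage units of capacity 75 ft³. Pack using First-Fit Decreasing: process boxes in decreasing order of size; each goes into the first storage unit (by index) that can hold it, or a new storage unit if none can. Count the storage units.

Sorted descending: 56, 52, 50, 48, 44, 20, 19, 11, 8, 7.
storage unit 1: place 56 ft³, 19 ft³ left
storage unit 2: place 52 ft³, 23 ft³ left
storage unit 3: place 50 ft³, 25 ft³ left
storage unit 4: place 48 ft³, 27 ft³ left
storage unit 5: place 44 ft³, 31 ft³ left
storage unit 2: place 20 ft³, 3 ft³ left
storage unit 1: place 19 ft³, 0 ft³ left
storage unit 3: place 11 ft³, 14 ft³ left
storage unit 3: place 8 ft³, 6 ft³ left
storage unit 4: place 7 ft³, 20 ft³ left
Final storage units: [56,19] [52,20] [50,11,8] [48,7] [44].

5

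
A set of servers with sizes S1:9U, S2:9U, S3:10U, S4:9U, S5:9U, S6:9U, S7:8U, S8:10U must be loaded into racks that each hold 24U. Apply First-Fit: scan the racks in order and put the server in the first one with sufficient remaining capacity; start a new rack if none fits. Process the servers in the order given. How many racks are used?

4 racks

Put S1 (9U) in rack 1; 15U remain.
Put S2 (9U) in rack 1; 6U remain.
Put S3 (10U) in rack 2; 14U remain.
Put S4 (9U) in rack 2; 5U remain.
Put S5 (9U) in rack 3; 15U remain.
Put S6 (9U) in rack 3; 6U remain.
Put S7 (8U) in rack 4; 16U remain.
Put S8 (10U) in rack 4; 6U remain.
Final racks: [9,9] [10,9] [9,9] [8,10].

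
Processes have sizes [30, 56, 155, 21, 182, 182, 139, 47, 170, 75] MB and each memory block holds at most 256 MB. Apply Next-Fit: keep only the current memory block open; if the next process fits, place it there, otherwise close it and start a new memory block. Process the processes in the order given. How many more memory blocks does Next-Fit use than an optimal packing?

Next-Fit: [30,56,155] [21,182] [182] [139,47] [170,75] → 5 memory blocks.
Total size 1057 MB; any packing needs at least ⌈1057/256⌉ = 5 memory blocks.
So 5 is already optimal.

0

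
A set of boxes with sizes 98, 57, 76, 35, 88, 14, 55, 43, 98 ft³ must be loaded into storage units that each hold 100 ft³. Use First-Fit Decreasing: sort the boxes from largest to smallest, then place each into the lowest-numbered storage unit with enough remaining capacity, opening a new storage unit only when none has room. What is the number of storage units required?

Sorted descending: 98, 98, 88, 76, 57, 55, 43, 35, 14.
98 ft³ → storage unit 1 (remaining 2 ft³)
98 ft³ → storage unit 2 (remaining 2 ft³)
88 ft³ → storage unit 3 (remaining 12 ft³)
76 ft³ → storage unit 4 (remaining 24 ft³)
57 ft³ → storage unit 5 (remaining 43 ft³)
55 ft³ → storage unit 6 (remaining 45 ft³)
43 ft³ → storage unit 5 (remaining 0 ft³)
35 ft³ → storage unit 6 (remaining 10 ft³)
14 ft³ → storage unit 4 (remaining 10 ft³)

6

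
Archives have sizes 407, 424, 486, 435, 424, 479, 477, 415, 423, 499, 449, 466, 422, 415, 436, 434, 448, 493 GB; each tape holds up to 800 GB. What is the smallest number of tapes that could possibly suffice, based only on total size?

11

Total size = 407 + 424 + 486 + 435 + 424 + 479 + 477 + 415 + 423 + 499 + 449 + 466 + 422 + 415 + 436 + 434 + 448 + 493 = 8032 GB.
⌈8032 / 800⌉ = 11.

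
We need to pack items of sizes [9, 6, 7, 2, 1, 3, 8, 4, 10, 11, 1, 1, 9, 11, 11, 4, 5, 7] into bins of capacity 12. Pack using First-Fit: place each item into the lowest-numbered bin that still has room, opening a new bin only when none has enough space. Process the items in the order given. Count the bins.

9 → bin 1 (remaining 3)
6 → bin 2 (remaining 6)
7 → bin 3 (remaining 5)
2 → bin 1 (remaining 1)
1 → bin 1 (remaining 0)
3 → bin 2 (remaining 3)
8 → bin 4 (remaining 4)
4 → bin 3 (remaining 1)
10 → bin 5 (remaining 2)
11 → bin 6 (remaining 1)
1 → bin 2 (remaining 2)
1 → bin 2 (remaining 1)
9 → bin 7 (remaining 3)
11 → bin 8 (remaining 1)
11 → bin 9 (remaining 1)
4 → bin 4 (remaining 0)
5 → bin 10 (remaining 7)
7 → bin 10 (remaining 0)
Final bins: [9,2,1] [6,3,1,1] [7,4] [8,4] [10] [11] [9] [11] [11] [5,7].

10 bins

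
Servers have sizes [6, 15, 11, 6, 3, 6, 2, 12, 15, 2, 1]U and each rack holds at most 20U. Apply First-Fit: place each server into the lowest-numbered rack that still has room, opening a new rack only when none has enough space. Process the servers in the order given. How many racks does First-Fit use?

6U → rack 1 (remaining 14U)
15U → rack 2 (remaining 5U)
11U → rack 1 (remaining 3U)
6U → rack 3 (remaining 14U)
3U → rack 1 (remaining 0U)
6U → rack 3 (remaining 8U)
2U → rack 2 (remaining 3U)
12U → rack 4 (remaining 8U)
15U → rack 5 (remaining 5U)
2U → rack 2 (remaining 1U)
1U → rack 2 (remaining 0U)

5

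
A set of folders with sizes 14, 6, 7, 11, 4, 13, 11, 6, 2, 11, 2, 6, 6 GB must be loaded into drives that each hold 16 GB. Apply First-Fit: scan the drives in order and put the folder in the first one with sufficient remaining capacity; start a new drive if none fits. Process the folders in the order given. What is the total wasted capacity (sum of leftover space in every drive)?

14 GB → drive 1 (remaining 2 GB)
6 GB → drive 2 (remaining 10 GB)
7 GB → drive 2 (remaining 3 GB)
11 GB → drive 3 (remaining 5 GB)
4 GB → drive 3 (remaining 1 GB)
13 GB → drive 4 (remaining 3 GB)
11 GB → drive 5 (remaining 5 GB)
6 GB → drive 6 (remaining 10 GB)
2 GB → drive 1 (remaining 0 GB)
11 GB → drive 7 (remaining 5 GB)
2 GB → drive 2 (remaining 1 GB)
6 GB → drive 6 (remaining 4 GB)
6 GB → drive 8 (remaining 10 GB)
8 drives × 16 GB = 128 GB; used 99 GB; unused 29 GB.

29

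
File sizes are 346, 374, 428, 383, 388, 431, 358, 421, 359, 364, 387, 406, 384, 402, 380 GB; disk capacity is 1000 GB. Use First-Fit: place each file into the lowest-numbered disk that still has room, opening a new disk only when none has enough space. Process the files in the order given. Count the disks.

8

disk 1: place 346 GB, 654 GB left
disk 1: place 374 GB, 280 GB left
disk 2: place 428 GB, 572 GB left
disk 2: place 383 GB, 189 GB left
disk 3: place 388 GB, 612 GB left
disk 3: place 431 GB, 181 GB left
disk 4: place 358 GB, 642 GB left
disk 4: place 421 GB, 221 GB left
disk 5: place 359 GB, 641 GB left
disk 5: place 364 GB, 277 GB left
disk 6: place 387 GB, 613 GB left
disk 6: place 406 GB, 207 GB left
disk 7: place 384 GB, 616 GB left
disk 7: place 402 GB, 214 GB left
disk 8: place 380 GB, 620 GB left
Final disks: [346,374] [428,383] [388,431] [358,421] [359,364] [387,406] [384,402] [380].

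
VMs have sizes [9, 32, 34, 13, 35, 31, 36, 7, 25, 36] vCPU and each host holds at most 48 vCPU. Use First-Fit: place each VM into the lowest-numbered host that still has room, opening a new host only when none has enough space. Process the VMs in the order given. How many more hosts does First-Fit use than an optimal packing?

0

First-Fit: [9,32,7] [34,13] [35] [31] [36] [25] [36] → 7 hosts.
7 VMs exceed 24 vCPU (half the capacity), and no two of those can share a host, so at least 7 hosts are needed.
So 7 is already optimal.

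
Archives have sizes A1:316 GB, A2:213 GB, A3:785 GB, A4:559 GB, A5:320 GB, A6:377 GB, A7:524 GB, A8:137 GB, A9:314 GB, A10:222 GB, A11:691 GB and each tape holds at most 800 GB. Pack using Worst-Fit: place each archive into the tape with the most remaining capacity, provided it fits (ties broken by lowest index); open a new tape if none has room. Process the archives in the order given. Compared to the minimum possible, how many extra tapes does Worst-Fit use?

1

Worst-Fit: [316,213] [785] [559] [320,377] [524,137] [314,222] [691] → 7 tapes.
Total size 4458 GB; any packing needs at least ⌈4458/800⌉ = 6 tapes.
An optimal packing achieves that bound: [785] [691] [559,222] [524,213] [377,320] [316,314,137] → 6 tapes.
Excess: 7 − 6 = 1.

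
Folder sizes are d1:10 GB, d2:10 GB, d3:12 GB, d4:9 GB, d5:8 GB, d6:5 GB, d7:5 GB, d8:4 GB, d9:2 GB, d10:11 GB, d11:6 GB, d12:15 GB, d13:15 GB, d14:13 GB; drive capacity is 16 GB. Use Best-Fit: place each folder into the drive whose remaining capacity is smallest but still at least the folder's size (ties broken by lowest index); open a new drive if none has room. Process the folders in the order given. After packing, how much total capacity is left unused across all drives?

19

d1 (10 GB) → drive 1 (remaining 6 GB)
d2 (10 GB) → drive 2 (remaining 6 GB)
d3 (12 GB) → drive 3 (remaining 4 GB)
d4 (9 GB) → drive 4 (remaining 7 GB)
d5 (8 GB) → drive 5 (remaining 8 GB)
d6 (5 GB) → drive 1 (remaining 1 GB)
d7 (5 GB) → drive 2 (remaining 1 GB)
d8 (4 GB) → drive 3 (remaining 0 GB)
d9 (2 GB) → drive 4 (remaining 5 GB)
d10 (11 GB) → drive 6 (remaining 5 GB)
d11 (6 GB) → drive 5 (remaining 2 GB)
d12 (15 GB) → drive 7 (remaining 1 GB)
d13 (15 GB) → drive 8 (remaining 1 GB)
d14 (13 GB) → drive 9 (remaining 3 GB)
9 drives × 16 GB = 144 GB; used 125 GB; unused 19 GB.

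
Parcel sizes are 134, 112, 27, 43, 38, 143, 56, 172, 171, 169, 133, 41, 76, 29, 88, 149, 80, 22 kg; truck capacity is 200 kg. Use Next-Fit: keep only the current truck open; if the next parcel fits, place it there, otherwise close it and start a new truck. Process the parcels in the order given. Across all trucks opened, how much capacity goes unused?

Put 134 kg in truck 1; 66 kg remain.
Put 112 kg in truck 2; 88 kg remain.
Put 27 kg in truck 2; 61 kg remain.
Put 43 kg in truck 2; 18 kg remain.
Put 38 kg in truck 3; 162 kg remain.
Put 143 kg in truck 3; 19 kg remain.
Put 56 kg in truck 4; 144 kg remain.
Put 172 kg in truck 5; 28 kg remain.
Put 171 kg in truck 6; 29 kg remain.
Put 169 kg in truck 7; 31 kg remain.
Put 133 kg in truck 8; 67 kg remain.
Put 41 kg in truck 8; 26 kg remain.
Put 76 kg in truck 9; 124 kg remain.
Put 29 kg in truck 9; 95 kg remain.
Put 88 kg in truck 9; 7 kg remain.
Put 149 kg in truck 10; 51 kg remain.
Put 80 kg in truck 11; 120 kg remain.
Put 22 kg in truck 11; 98 kg remain.
11 trucks × 200 kg = 2200 kg; used 1683 kg; unused 517 kg.

517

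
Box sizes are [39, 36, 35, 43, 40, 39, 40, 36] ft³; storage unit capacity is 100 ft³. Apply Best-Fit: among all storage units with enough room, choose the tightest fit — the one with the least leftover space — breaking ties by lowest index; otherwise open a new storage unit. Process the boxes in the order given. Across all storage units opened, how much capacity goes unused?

92

39 ft³ → storage unit 1 (remaining 61 ft³)
36 ft³ → storage unit 1 (remaining 25 ft³)
35 ft³ → storage unit 2 (remaining 65 ft³)
43 ft³ → storage unit 2 (remaining 22 ft³)
40 ft³ → storage unit 3 (remaining 60 ft³)
39 ft³ → storage unit 3 (remaining 21 ft³)
40 ft³ → storage unit 4 (remaining 60 ft³)
36 ft³ → storage unit 4 (remaining 24 ft³)
4 storage units × 100 ft³ = 400 ft³; used 308 ft³; unused 92 ft³.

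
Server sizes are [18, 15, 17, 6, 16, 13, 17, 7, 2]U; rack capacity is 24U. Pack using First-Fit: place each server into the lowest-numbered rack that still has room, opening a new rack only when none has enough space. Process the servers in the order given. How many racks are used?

18U → rack 1 (remaining 6U)
15U → rack 2 (remaining 9U)
17U → rack 3 (remaining 7U)
6U → rack 1 (remaining 0U)
16U → rack 4 (remaining 8U)
13U → rack 5 (remaining 11U)
17U → rack 6 (remaining 7U)
7U → rack 2 (remaining 2U)
2U → rack 2 (remaining 0U)
Final racks: [18,6] [15,7,2] [17] [16] [13] [17].

6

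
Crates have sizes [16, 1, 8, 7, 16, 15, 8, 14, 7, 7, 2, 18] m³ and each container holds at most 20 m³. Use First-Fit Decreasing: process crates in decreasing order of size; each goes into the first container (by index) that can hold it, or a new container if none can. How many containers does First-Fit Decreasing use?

Sorted descending: 18, 16, 16, 15, 14, 8, 8, 7, 7, 7, 2, 1.
container 1: place 18 m³, 2 m³ left
container 2: place 16 m³, 4 m³ left
container 3: place 16 m³, 4 m³ left
container 4: place 15 m³, 5 m³ left
container 5: place 14 m³, 6 m³ left
container 6: place 8 m³, 12 m³ left
container 6: place 8 m³, 4 m³ left
container 7: place 7 m³, 13 m³ left
container 7: place 7 m³, 6 m³ left
container 8: place 7 m³, 13 m³ left
container 1: place 2 m³, 0 m³ left
container 2: place 1 m³, 3 m³ left
Final containers: [18,2] [16,1] [16] [15] [14] [8,8] [7,7] [7].

8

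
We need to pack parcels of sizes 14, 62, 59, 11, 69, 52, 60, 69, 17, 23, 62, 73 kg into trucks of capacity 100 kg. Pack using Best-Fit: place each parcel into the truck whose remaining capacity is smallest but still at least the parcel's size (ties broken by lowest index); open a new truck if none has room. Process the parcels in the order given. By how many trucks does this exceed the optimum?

Best-Fit: [14,62,11] [59] [69,17] [52] [60] [69,23] [62] [73] → 8 trucks.
8 parcels exceed 50 kg (half the capacity), and no two of those can share a truck, so at least 8 trucks are needed.
So 8 is already optimal.

0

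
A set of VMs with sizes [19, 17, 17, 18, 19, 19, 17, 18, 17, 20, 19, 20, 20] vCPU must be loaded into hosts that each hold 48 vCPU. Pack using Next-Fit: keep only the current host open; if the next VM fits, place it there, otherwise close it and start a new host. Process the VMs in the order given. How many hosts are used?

19 vCPU → host 1 (remaining 29 vCPU)
17 vCPU → host 1 (remaining 12 vCPU)
17 vCPU → host 2 (remaining 31 vCPU)
18 vCPU → host 2 (remaining 13 vCPU)
19 vCPU → host 3 (remaining 29 vCPU)
19 vCPU → host 3 (remaining 10 vCPU)
17 vCPU → host 4 (remaining 31 vCPU)
18 vCPU → host 4 (remaining 13 vCPU)
17 vCPU → host 5 (remaining 31 vCPU)
20 vCPU → host 5 (remaining 11 vCPU)
19 vCPU → host 6 (remaining 29 vCPU)
20 vCPU → host 6 (remaining 9 vCPU)
20 vCPU → host 7 (remaining 28 vCPU)
Final hosts: [19,17] [17,18] [19,19] [17,18] [17,20] [19,20] [20].

7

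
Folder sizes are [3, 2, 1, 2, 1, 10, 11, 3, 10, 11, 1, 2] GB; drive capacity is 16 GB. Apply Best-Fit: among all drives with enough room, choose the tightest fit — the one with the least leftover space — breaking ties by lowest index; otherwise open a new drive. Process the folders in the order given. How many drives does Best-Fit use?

5

Put 3 GB in drive 1; 13 GB remain.
Put 2 GB in drive 1; 11 GB remain.
Put 1 GB in drive 1; 10 GB remain.
Put 2 GB in drive 1; 8 GB remain.
Put 1 GB in drive 1; 7 GB remain.
Put 10 GB in drive 2; 6 GB remain.
Put 11 GB in drive 3; 5 GB remain.
Put 3 GB in drive 3; 2 GB remain.
Put 10 GB in drive 4; 6 GB remain.
Put 11 GB in drive 5; 5 GB remain.
Put 1 GB in drive 3; 1 GB remain.
Put 2 GB in drive 5; 3 GB remain.
Final drives: [3,2,1,2,1] [10] [11,3,1] [10] [11,2].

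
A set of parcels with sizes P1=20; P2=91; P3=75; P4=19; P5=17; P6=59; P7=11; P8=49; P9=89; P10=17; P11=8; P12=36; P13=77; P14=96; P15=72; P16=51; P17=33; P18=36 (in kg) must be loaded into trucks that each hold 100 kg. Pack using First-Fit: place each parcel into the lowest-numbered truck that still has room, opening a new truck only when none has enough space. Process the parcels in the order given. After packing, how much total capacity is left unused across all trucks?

144

truck 1: place P1 (20 kg), 80 kg left
truck 2: place P2 (91 kg), 9 kg left
truck 1: place P3 (75 kg), 5 kg left
truck 3: place P4 (19 kg), 81 kg left
truck 3: place P5 (17 kg), 64 kg left
truck 3: place P6 (59 kg), 5 kg left
truck 4: place P7 (11 kg), 89 kg left
truck 4: place P8 (49 kg), 40 kg left
truck 5: place P9 (89 kg), 11 kg left
truck 4: place P10 (17 kg), 23 kg left
truck 2: place P11 (8 kg), 1 kg left
truck 6: place P12 (36 kg), 64 kg left
truck 7: place P13 (77 kg), 23 kg left
truck 8: place P14 (96 kg), 4 kg left
truck 9: place P15 (72 kg), 28 kg left
truck 6: place P16 (51 kg), 13 kg left
truck 10: place P17 (33 kg), 67 kg left
truck 10: place P18 (36 kg), 31 kg left
10 trucks × 100 kg = 1000 kg; used 856 kg; unused 144 kg.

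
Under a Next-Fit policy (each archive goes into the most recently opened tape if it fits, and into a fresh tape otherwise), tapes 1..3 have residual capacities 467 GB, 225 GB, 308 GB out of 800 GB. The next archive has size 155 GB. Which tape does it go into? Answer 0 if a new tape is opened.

Next-Fit only looks at tape 3, which has 308 GB free.
155 GB fits there.

3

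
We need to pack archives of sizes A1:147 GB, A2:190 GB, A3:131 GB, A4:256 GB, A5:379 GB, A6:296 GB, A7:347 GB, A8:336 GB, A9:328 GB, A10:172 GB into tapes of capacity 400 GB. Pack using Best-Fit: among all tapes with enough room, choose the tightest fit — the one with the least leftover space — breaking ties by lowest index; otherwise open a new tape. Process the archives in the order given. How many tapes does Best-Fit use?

tape 1: place A1 (147 GB), 253 GB left
tape 1: place A2 (190 GB), 63 GB left
tape 2: place A3 (131 GB), 269 GB left
tape 2: place A4 (256 GB), 13 GB left
tape 3: place A5 (379 GB), 21 GB left
tape 4: place A6 (296 GB), 104 GB left
tape 5: place A7 (347 GB), 53 GB left
tape 6: place A8 (336 GB), 64 GB left
tape 7: place A9 (328 GB), 72 GB left
tape 8: place A10 (172 GB), 228 GB left

8 tapes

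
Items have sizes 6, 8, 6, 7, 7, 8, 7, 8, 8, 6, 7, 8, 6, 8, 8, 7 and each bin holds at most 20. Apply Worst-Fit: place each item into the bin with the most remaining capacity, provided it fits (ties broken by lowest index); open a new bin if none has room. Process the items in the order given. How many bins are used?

6 → bin 1 (remaining 14)
8 → bin 1 (remaining 6)
6 → bin 1 (remaining 0)
7 → bin 2 (remaining 13)
7 → bin 2 (remaining 6)
8 → bin 3 (remaining 12)
7 → bin 3 (remaining 5)
8 → bin 4 (remaining 12)
8 → bin 4 (remaining 4)
6 → bin 2 (remaining 0)
7 → bin 5 (remaining 13)
8 → bin 5 (remaining 5)
6 → bin 6 (remaining 14)
8 → bin 6 (remaining 6)
8 → bin 7 (remaining 12)
7 → bin 7 (remaining 5)

7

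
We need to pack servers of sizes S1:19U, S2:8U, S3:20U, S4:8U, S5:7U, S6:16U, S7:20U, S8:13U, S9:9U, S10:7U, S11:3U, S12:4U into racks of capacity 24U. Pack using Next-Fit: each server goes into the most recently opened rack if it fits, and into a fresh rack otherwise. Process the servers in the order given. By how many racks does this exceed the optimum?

Next-Fit: [19] [8] [20] [8,7] [16] [20] [13,9] [7,3,4] → 8 racks.
Total size 134U; any packing needs at least ⌈134/24⌉ = 6 racks.
An optimal packing achieves that bound: [20,4] [20,3] [19] [16,8] [13,9] [8,7,7] → 6 racks.
Excess: 8 − 6 = 2.

2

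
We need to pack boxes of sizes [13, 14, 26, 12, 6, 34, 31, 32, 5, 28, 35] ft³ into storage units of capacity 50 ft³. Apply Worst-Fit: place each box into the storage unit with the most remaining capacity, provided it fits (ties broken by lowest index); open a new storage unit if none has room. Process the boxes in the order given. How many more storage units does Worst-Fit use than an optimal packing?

1

Worst-Fit: [13,14,6] [26,12] [34] [31,5] [32] [28] [35] → 7 storage units.
6 boxes exceed 25 ft³ (half the capacity), and no two of those can share a storage unit, so at least 6 storage units are needed.
An optimal packing achieves that bound: [35,14] [34,13] [32,12,6] [31,5] [28] [26] → 6 storage units.
Excess: 7 − 6 = 1.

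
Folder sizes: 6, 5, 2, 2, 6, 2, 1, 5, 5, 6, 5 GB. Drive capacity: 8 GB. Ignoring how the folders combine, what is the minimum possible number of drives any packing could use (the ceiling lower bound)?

Total size = 6 + 5 + 2 + 2 + 6 + 2 + 1 + 5 + 5 + 6 + 5 = 45 GB.
⌈45 / 8⌉ = 6.

6 drives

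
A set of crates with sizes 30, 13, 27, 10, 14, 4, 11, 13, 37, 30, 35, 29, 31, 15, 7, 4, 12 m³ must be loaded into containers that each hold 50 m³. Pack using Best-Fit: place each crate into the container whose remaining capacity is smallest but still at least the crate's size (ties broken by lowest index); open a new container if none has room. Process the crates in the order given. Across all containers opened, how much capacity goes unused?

78

container 1: place 30 m³, 20 m³ left
container 1: place 13 m³, 7 m³ left
container 2: place 27 m³, 23 m³ left
container 2: place 10 m³, 13 m³ left
container 3: place 14 m³, 36 m³ left
container 1: place 4 m³, 3 m³ left
container 2: place 11 m³, 2 m³ left
container 3: place 13 m³, 23 m³ left
container 4: place 37 m³, 13 m³ left
container 5: place 30 m³, 20 m³ left
container 6: place 35 m³, 15 m³ left
container 7: place 29 m³, 21 m³ left
container 8: place 31 m³, 19 m³ left
container 6: place 15 m³, 0 m³ left
container 4: place 7 m³, 6 m³ left
container 4: place 4 m³, 2 m³ left
container 8: place 12 m³, 7 m³ left
8 containers × 50 m³ = 400 m³; used 322 m³; unused 78 m³.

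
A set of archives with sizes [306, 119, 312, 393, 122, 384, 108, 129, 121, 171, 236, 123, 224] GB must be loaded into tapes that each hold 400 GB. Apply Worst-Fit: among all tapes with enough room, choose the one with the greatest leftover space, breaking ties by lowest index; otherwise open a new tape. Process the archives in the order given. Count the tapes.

9

306 GB → tape 1 (remaining 94 GB)
119 GB → tape 2 (remaining 281 GB)
312 GB → tape 3 (remaining 88 GB)
393 GB → tape 4 (remaining 7 GB)
122 GB → tape 2 (remaining 159 GB)
384 GB → tape 5 (remaining 16 GB)
108 GB → tape 2 (remaining 51 GB)
129 GB → tape 6 (remaining 271 GB)
121 GB → tape 6 (remaining 150 GB)
171 GB → tape 7 (remaining 229 GB)
236 GB → tape 8 (remaining 164 GB)
123 GB → tape 7 (remaining 106 GB)
224 GB → tape 9 (remaining 176 GB)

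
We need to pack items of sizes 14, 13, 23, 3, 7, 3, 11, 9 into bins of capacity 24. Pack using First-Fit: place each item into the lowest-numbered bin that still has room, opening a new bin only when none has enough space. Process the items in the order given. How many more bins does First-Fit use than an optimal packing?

0

First-Fit: [14,3,7] [13,3] [23] [11,9] → 4 bins.
Total size 83; any packing needs at least ⌈83/24⌉ = 4 bins.
So 4 is already optimal.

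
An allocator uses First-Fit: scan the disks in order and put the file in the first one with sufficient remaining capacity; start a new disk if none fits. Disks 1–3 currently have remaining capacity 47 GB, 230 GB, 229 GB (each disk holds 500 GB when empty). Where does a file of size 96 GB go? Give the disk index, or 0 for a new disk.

2

Disks with room: disk 2 (230 GB), disk 3 (229 GB).
The first with room is disk 2.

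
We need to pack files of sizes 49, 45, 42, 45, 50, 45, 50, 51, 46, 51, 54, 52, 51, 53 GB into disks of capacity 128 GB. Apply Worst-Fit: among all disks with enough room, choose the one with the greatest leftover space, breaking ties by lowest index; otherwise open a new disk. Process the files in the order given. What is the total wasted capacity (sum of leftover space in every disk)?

disk 1: place 49 GB, 79 GB left
disk 1: place 45 GB, 34 GB left
disk 2: place 42 GB, 86 GB left
disk 2: place 45 GB, 41 GB left
disk 3: place 50 GB, 78 GB left
disk 3: place 45 GB, 33 GB left
disk 4: place 50 GB, 78 GB left
disk 4: place 51 GB, 27 GB left
disk 5: place 46 GB, 82 GB left
disk 5: place 51 GB, 31 GB left
disk 6: place 54 GB, 74 GB left
disk 6: place 52 GB, 22 GB left
disk 7: place 51 GB, 77 GB left
disk 7: place 53 GB, 24 GB left
7 disks × 128 GB = 896 GB; used 684 GB; unused 212 GB.

212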